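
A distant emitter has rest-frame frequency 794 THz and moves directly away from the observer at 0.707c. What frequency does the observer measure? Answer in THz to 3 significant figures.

f_obs ≈ 329 THz

Relativistic Doppler: f_obs = f_src √((1−β)/(1+β))
= 794 × √(0.29300/1.7070) = 794 × 0.41430 = 329 THz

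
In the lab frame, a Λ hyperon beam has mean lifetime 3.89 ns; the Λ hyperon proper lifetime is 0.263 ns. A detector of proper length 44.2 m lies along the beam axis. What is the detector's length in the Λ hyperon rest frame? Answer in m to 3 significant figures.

L ≈ 2.99 m

Time dilation ⇒ γ = Δt/τ₀ = 3.89/0.263 = 14.791
Length contraction: L = L₀/γ = 44.2/14.791 = 2.99 m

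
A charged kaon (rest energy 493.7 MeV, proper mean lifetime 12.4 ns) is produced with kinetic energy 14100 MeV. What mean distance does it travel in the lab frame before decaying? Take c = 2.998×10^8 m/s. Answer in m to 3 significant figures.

γ = 1 + K/(m₀c²) = 1 + 14100/493.7 = 29.560
β = √(1 − 1/γ²) = 0.99943
Dilated lifetime: γτ₀ = 29.560 × 12.4 ns = 366.54 ns
d = βc·γτ₀ = 0.99943 × (2.998×10^8 m/s) × 3.6654×10^-7 s = 110 m

d ≈ 110 m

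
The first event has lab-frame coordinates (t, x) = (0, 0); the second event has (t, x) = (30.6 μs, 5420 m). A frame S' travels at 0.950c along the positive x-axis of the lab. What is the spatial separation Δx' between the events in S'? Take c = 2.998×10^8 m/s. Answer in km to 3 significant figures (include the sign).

Δx' ≈ -10.6 km

γ = 1/√(1 − 0.950²) = 3.2026
Δx' = γ(Δx − vΔt) = 3.2026 × (5420 m − 0.950×(2.998×10^8 m/s)×30.6×10^-6 s)
= 3.2026 × (-3295.2 m) = -10.6 km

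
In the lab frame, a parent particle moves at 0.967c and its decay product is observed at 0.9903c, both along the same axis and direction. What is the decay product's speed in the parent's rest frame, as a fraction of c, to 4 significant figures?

Inverse velocity addition: u' = (u − v)/(1 − uv/c²)
= (0.9903 − 0.967)/(1 − 0.9903×0.967) = 0.02330/0.0423799 = 0.5498

u' ≈ 0.5498c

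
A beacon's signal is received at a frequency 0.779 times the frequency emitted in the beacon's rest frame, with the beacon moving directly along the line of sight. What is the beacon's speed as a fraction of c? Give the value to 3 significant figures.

f_obs/f_src = √((1−β)/(1+β)) = 0.779  ⇒  (1−β)/(1+β) = 0.60684
β = |1 − D²|/(1 + D²) = |1 − 0.60684|/(1 + 0.60684) = 0.245

β ≈ 0.245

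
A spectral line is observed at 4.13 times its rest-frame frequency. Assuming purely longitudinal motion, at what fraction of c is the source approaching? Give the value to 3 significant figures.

β ≈ 0.889

f_obs/f_src = √((1+β)/(1−β)) = 4.13  ⇒  (1+β)/(1−β) = 17.057
β = |1 − D²|/(1 + D²) = |1 − 17.057|/(1 + 17.057) = 0.889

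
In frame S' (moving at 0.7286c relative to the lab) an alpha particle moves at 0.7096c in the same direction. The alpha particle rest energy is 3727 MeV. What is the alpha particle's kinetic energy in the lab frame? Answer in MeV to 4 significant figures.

u_lab = (0.7096 + 0.7286)/(1 + 0.7096×0.7286) = 0.9480463
γ = 1/√(1 − 0.9480463²) = 3.14334
K = (γ − 1)m₀c² = (3.14334 − 1) × 3727 = 2.14334 × 3727 = 7988 MeV

K ≈ 7988 MeV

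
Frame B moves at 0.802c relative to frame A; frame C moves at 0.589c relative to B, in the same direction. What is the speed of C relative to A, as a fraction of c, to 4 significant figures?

u ≈ 0.9447c

Compose boost 2: (0.589 + 0.802)/(1 + 0.589×0.802) = 1.391/1.47238 = 0.9447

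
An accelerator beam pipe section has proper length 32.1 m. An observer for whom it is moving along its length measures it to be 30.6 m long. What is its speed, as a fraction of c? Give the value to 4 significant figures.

γ = L₀/L = 32.1/30.6 = 1.04902
β = √(1 − 1/γ²) = 0.3021

β ≈ 0.3021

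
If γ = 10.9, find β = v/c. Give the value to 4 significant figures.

β ≈ 0.9958

β = √(1 − 1/γ²) = √(1 − 1/10.9²) = √(0.991583) = 0.9958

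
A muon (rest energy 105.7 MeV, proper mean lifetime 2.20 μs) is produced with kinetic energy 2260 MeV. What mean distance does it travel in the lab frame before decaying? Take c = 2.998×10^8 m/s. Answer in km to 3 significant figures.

γ = 1 + K/(m₀c²) = 1 + 2260/105.7 = 22.381
β = √(1 − 1/γ²) = 0.99900
Dilated lifetime: γτ₀ = 22.381 × 2.20 μs = 49.239 μs
d = βc·γτ₀ = 0.99900 × (2.998×10^8 m/s) × 4.9239×10^-5 s = 14.7 km

d ≈ 14.7 km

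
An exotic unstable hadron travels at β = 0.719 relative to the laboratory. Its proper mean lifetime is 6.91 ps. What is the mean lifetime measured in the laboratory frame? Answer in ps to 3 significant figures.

Δt ≈ 9.94 ps

γ = 1/√(1 − 0.719²) = 1.4388
Time dilation: Δt = γτ₀ = 1.4388 × 6.91 ps = 9.94 ps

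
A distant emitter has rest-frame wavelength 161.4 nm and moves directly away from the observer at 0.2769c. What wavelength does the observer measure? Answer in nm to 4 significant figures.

λ_obs ≈ 214.5 nm

Relativistic Doppler: λ_obs = λ_src √((1+β)/(1−β))
= 161.4 × √(1.27690/0.723100) = 161.4 × 1.32886 = 214.5 nm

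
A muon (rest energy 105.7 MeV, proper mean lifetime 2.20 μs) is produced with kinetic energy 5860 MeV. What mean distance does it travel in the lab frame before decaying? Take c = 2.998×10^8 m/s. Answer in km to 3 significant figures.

γ = 1 + K/(m₀c²) = 1 + 5860/105.7 = 56.440
β = √(1 − 1/γ²) = 0.99984
Dilated lifetime: γτ₀ = 56.440 × 2.20 μs = 124.17 μs
d = βc·γτ₀ = 0.99984 × (2.998×10^8 m/s) × 0.00012417 s = 37.2 km

d ≈ 37.2 km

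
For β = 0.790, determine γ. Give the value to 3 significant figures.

γ ≈ 1.63

γ = 1/√(1 − β²) = 1/√(1 − 0.790²) = 1/√(0.37590) = 1.63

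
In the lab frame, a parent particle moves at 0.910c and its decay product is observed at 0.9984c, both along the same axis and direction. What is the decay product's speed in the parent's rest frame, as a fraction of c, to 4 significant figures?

Inverse velocity addition: u' = (u − v)/(1 − uv/c²)
= (0.9984 − 0.910)/(1 − 0.9984×0.910) = 0.08840/0.0914560 = 0.9666

u' ≈ 0.9666c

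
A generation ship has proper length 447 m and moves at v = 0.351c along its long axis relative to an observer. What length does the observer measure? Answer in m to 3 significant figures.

L ≈ 419 m

γ = 1/√(1 − 0.351²) = 1.0679
Length contraction: L = L₀/γ = 447/1.0679 = 419 m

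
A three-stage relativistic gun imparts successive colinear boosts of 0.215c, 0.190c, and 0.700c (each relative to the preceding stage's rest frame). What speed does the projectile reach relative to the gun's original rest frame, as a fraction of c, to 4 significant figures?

u ≈ 0.8560c

Compose boost 2: (0.190 + 0.215)/(1 + 0.190×0.215) = 0.4050/1.04085 = 0.389105
Compose boost 3: (0.700 + 0.389105)/(1 + 0.700×0.389105) = 1.08911/1.27237 = 0.8560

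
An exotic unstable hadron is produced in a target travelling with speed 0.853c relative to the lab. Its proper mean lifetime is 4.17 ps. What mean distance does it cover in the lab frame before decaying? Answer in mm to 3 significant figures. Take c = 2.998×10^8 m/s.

d ≈ 2.04 mm

γ = 1/√(1 − 0.853²) = 1.9160
Dilated lifetime: Δt = γτ₀ = 1.9160 × 4.17 ps = 7.9899 ps
d = vΔt = 0.853c × 7.9899 ps = 2.5573×10^8 m/s × 7.9899×10^-12 s = 2.04 mm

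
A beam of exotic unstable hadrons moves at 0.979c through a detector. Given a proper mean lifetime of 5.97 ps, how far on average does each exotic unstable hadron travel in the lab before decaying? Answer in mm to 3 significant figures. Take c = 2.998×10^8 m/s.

d ≈ 8.60 mm

γ = 1/√(1 − 0.979²) = 4.9053
Dilated lifetime: Δt = γτ₀ = 4.9053 × 5.97 ps = 29.285 ps
d = vΔt = 0.979c × 29.285 ps = 2.9350×10^8 m/s × 2.9285×10^-11 s = 8.60 mm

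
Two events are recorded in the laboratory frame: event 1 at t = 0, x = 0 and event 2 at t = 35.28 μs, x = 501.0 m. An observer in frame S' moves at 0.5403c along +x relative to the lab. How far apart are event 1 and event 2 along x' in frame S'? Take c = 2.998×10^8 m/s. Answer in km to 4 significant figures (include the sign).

γ = 1/√(1 − 0.5403²) = 1.18839
Δx' = γ(Δx − vΔt) = 1.18839 × (501.0 m − 0.5403×(2.998×10^8 m/s)×35.28×10^-6 s)
= 1.18839 × (-5213.72 m) = -6.196 km

Δx' ≈ -6.196 km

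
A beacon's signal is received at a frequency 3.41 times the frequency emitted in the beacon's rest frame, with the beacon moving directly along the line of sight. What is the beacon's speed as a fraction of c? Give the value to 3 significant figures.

β ≈ 0.842

f_obs/f_src = √((1+β)/(1−β)) = 3.41  ⇒  (1+β)/(1−β) = 11.628
β = |1 − D²|/(1 + D²) = |1 − 11.628|/(1 + 11.628) = 0.842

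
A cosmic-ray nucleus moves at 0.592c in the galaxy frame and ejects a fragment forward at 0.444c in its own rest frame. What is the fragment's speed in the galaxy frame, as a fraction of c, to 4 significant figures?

u ≈ 0.8204c

Compose boost 2: (0.444 + 0.592)/(1 + 0.444×0.592) = 1.036/1.26285 = 0.8204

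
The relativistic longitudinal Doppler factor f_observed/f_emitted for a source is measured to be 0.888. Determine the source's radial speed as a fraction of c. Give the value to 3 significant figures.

β ≈ 0.118

f_obs/f_src = √((1−β)/(1+β)) = 0.888  ⇒  (1−β)/(1+β) = 0.78854
β = |1 − D²|/(1 + D²) = |1 − 0.78854|/(1 + 0.78854) = 0.118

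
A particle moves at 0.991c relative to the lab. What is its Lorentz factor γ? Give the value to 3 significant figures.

γ ≈ 7.47

γ = 1/√(1 − β²) = 1/√(1 − 0.991²) = 1/√(0.017919) = 7.47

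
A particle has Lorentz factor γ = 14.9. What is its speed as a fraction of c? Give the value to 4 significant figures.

β ≈ 0.9977

β = √(1 − 1/γ²) = √(1 − 1/14.9²) = √(0.995496) = 0.9977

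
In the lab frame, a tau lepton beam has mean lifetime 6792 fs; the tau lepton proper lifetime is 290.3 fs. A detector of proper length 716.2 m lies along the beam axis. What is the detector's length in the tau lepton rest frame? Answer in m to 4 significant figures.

Time dilation ⇒ γ = Δt/τ₀ = 6792/290.3 = 23.3965
Length contraction: L = L₀/γ = 716.2/23.3965 = 30.61 m

L ≈ 30.61 m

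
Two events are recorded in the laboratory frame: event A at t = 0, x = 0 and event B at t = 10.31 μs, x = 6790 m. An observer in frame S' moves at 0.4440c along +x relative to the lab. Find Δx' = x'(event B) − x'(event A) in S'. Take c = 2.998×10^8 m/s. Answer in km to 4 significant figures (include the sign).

γ = 1/√(1 − 0.4440²) = 1.11604
Δx' = γ(Δx − vΔt) = 1.11604 × (6790 m − 0.4440×(2.998×10^8 m/s)×10.31×10^-6 s)
= 1.11604 × (5417.62 m) = 6.046 km

Δx' ≈ 6.046 km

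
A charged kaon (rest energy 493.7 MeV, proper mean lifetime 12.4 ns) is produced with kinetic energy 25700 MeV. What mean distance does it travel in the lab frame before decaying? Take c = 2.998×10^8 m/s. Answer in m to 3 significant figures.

d ≈ 197 m

γ = 1 + K/(m₀c²) = 1 + 25700/493.7 = 53.056
β = √(1 − 1/γ²) = 0.99982
Dilated lifetime: γτ₀ = 53.056 × 12.4 ns = 657.89 ns
d = βc·γτ₀ = 0.99982 × (2.998×10^8 m/s) × 6.5789×10^-7 s = 197 m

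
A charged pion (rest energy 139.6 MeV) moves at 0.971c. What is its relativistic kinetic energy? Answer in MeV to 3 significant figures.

K ≈ 444 MeV

γ = 1/√(1 − 0.971²) = 4.1827
K = (γ − 1)m₀c² = (4.1827 − 1) × 139.6 MeV = 3.1827 × 139.6 MeV = 444 MeV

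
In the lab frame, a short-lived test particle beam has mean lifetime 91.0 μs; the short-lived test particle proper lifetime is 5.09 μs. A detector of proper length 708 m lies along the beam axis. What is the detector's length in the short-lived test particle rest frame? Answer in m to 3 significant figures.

Time dilation ⇒ γ = Δt/τ₀ = 91.0/5.09 = 17.878
Length contraction: L = L₀/γ = 708/17.878 = 39.6 m

L ≈ 39.6 m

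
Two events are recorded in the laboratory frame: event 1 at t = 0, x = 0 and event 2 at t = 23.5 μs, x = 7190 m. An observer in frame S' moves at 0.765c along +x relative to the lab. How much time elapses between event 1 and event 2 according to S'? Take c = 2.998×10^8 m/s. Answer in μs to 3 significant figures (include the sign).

Δt' ≈ 8.00 μs

γ = 1/√(1 − 0.765²) = 1.5527
Δt' = γ(Δt − vΔx/c²) = 1.5527 × (23.5 μs − 0.765×7190 m / (2.998×10^8 m/s))
= 1.5527 × (5.1533 μs) = 8.00 μs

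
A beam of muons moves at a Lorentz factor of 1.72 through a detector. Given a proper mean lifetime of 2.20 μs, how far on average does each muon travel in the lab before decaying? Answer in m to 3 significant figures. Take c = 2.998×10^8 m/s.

β = √(1 − 1/γ²) = √(1 − 1/1.72²) = 0.81362
Dilated lifetime: Δt = γτ₀ = 1.72 × 2.20 μs = 3.7840 μs
d = vΔt = 0.81362c × 3.7840 μs = 2.4392×10^8 m/s × 3.7840×10^-6 s = 923 m

d ≈ 923 m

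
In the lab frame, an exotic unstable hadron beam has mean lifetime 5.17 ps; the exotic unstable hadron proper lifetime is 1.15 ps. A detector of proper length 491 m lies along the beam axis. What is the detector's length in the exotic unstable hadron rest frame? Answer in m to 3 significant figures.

Time dilation ⇒ γ = Δt/τ₀ = 5.17/1.15 = 4.4957
Length contraction: L = L₀/γ = 491/4.4957 = 109 m

L ≈ 109 m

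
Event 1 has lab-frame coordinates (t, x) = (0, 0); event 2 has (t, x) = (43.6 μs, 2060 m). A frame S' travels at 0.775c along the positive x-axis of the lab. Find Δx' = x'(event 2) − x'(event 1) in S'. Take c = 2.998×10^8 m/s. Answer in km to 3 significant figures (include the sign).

Δx' ≈ -12.8 km

γ = 1/√(1 − 0.775²) = 1.5824
Δx' = γ(Δx − vΔt) = 1.5824 × (2060 m − 0.775×(2.998×10^8 m/s)×43.6×10^-6 s)
= 1.5824 × (-8070.2 m) = -12.8 km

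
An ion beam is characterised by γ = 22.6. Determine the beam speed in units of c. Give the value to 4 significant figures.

β = √(1 − 1/γ²) = √(1 − 1/22.6²) = √(0.998042) = 0.9990

β ≈ 0.9990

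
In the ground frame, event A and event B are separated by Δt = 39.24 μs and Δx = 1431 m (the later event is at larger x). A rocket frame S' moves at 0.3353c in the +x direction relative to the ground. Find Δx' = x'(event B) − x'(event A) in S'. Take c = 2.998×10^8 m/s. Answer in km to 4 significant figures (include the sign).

γ = 1/√(1 − 0.3353²) = 1.06145
Δx' = γ(Δx − vΔt) = 1.06145 × (1431 m − 0.3353×(2.998×10^8 m/s)×39.24×10^-6 s)
= 1.06145 × (-2513.52 m) = -2.668 km

Δx' ≈ -2.668 km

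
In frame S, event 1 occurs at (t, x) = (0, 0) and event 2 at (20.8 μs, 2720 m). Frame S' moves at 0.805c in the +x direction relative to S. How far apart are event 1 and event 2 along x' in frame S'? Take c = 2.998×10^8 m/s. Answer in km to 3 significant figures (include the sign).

Δx' ≈ -3.88 km

γ = 1/√(1 − 0.805²) = 1.6856
Δx' = γ(Δx − vΔt) = 1.6856 × (2720 m − 0.805×(2.998×10^8 m/s)×20.8×10^-6 s)
= 1.6856 × (-2299.9 m) = -3.88 km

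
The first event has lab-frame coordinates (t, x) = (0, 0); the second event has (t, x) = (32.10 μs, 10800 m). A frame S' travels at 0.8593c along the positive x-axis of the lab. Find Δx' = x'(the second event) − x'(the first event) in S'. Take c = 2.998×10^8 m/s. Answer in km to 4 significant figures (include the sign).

γ = 1/√(1 − 0.8593²) = 1.95514
Δx' = γ(Δx − vΔt) = 1.95514 × (10800 m − 0.8593×(2.998×10^8 m/s)×32.10×10^-6 s)
= 1.95514 × (2530.46 m) = 4.947 km

Δx' ≈ 4.947 km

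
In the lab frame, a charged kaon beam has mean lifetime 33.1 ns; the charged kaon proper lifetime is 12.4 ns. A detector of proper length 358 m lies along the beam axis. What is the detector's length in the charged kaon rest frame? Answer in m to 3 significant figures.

L ≈ 134 m

Time dilation ⇒ γ = Δt/τ₀ = 33.1/12.4 = 2.6694
Length contraction: L = L₀/γ = 358/2.6694 = 134 m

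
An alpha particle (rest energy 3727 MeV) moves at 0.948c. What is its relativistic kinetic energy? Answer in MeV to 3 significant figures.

K ≈ 7980 MeV

γ = 1/√(1 − 0.948²) = 3.1420
K = (γ − 1)m₀c² = (3.1420 − 1) × 3727 MeV = 2.1420 × 3727 MeV = 7980 MeV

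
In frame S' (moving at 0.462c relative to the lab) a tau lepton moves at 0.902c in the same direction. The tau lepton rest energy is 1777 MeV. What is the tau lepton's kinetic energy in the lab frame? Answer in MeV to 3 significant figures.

K ≈ 4800 MeV

u_lab = (0.902 + 0.462)/(1 + 0.902×0.462) = 0.962785
γ = 1/√(1 − 0.962785²) = 3.7000
K = (γ − 1)m₀c² = (3.7000 − 1) × 1777 = 2.7000 × 1777 = 4800 MeV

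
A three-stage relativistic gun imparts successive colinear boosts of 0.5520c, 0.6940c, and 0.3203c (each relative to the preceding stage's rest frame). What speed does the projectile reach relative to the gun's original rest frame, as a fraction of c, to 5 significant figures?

u ≈ 0.94772c

Compose boost 2: (0.6940 + 0.5520)/(1 + 0.6940×0.5520) = 1.2460/1.383088 = 0.9008827
Compose boost 3: (0.3203 + 0.9008827)/(1 + 0.3203×0.9008827) = 1.221183/1.288553 = 0.94772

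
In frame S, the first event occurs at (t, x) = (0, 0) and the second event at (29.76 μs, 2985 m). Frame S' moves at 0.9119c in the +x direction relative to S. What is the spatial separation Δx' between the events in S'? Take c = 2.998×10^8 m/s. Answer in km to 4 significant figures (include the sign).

Δx' ≈ -12.55 km

γ = 1/√(1 − 0.9119²) = 2.43657
Δx' = γ(Δx − vΔt) = 2.43657 × (2985 m − 0.9119×(2.998×10^8 m/s)×29.76×10^-6 s)
= 2.43657 × (-5151.02 m) = -12.55 km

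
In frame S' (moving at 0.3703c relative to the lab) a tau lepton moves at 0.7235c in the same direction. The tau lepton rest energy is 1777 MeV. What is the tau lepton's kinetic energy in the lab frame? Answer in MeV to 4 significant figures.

u_lab = (0.7235 + 0.3703)/(1 + 0.7235×0.3703) = 0.8626781
γ = 1/√(1 − 0.8626781²) = 1.97725
K = (γ − 1)m₀c² = (1.97725 − 1) × 1777 = 0.977248 × 1777 = 1737 MeV

K ≈ 1737 MeV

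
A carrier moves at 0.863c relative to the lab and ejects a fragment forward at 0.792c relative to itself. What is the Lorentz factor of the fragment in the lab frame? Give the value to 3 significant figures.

u_lab = (0.792 + 0.863)/(1 + 0.792×0.863) = 1.655/1.68350 = 0.983073
γ = 1/√(1 − 0.983073²) = 5.46

γ ≈ 5.46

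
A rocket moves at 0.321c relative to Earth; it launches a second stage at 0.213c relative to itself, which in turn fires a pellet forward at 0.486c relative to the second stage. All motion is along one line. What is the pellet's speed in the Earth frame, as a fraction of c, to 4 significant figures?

Compose boost 2: (0.213 + 0.321)/(1 + 0.213×0.321) = 0.5340/1.06837 = 0.499825
Compose boost 3: (0.486 + 0.499825)/(1 + 0.486×0.499825) = 0.985825/1.24292 = 0.7932

u ≈ 0.7932c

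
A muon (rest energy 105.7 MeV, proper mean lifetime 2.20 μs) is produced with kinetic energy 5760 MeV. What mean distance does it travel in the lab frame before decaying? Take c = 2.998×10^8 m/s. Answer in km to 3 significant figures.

d ≈ 36.6 km

γ = 1 + K/(m₀c²) = 1 + 5760/105.7 = 55.494
β = √(1 − 1/γ²) = 0.99984
Dilated lifetime: γτ₀ = 55.494 × 2.20 μs = 122.09 μs
d = βc·γτ₀ = 0.99984 × (2.998×10^8 m/s) × 0.00012209 s = 36.6 km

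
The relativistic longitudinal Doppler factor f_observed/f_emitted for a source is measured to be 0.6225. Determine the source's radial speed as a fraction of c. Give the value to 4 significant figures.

f_obs/f_src = √((1−β)/(1+β)) = 0.6225  ⇒  (1−β)/(1+β) = 0.387506
β = |1 − D²|/(1 + D²) = |1 − 0.387506|/(1 + 0.387506) = 0.4414

β ≈ 0.4414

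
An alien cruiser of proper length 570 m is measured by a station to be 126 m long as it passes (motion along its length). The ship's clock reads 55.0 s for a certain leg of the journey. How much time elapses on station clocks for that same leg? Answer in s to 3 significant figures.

Δt ≈ 249 s

Length contraction ⇒ γ = L₀/L = 570/126 = 4.5238
Time dilation: Δt = γτ₀ = 4.5238 × 55.0 s = 249 s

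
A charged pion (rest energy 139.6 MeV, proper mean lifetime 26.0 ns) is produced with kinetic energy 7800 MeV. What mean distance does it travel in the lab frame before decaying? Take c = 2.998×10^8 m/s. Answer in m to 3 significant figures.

γ = 1 + K/(m₀c²) = 1 + 7800/139.6 = 56.874
β = √(1 − 1/γ²) = 0.99985
Dilated lifetime: γτ₀ = 56.874 × 26.0 ns = 1478.7 ns
d = βc·γτ₀ = 0.99985 × (2.998×10^8 m/s) × 1.4787×10^-6 s = 443 m

d ≈ 443 m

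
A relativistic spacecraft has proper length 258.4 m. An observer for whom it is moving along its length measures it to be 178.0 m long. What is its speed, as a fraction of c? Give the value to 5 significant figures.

β ≈ 0.72490

γ = L₀/L = 258.4/178.0 = 1.451685
β = √(1 − 1/γ²) = 0.72490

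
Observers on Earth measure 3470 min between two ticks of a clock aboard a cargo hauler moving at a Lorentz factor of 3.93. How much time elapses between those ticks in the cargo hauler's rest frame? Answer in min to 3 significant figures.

γ = 3.93 (given)
Proper time: τ₀ = Δt/γ = 3470/3.93 = 883 min

τ₀ ≈ 883 min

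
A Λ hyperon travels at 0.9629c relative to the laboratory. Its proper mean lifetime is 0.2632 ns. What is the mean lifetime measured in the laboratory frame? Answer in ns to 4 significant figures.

γ = 1/√(1 − 0.9629²) = 3.70565
Time dilation: Δt = γτ₀ = 3.70565 × 0.2632 ns = 0.9753 ns

Δt ≈ 0.9753 ns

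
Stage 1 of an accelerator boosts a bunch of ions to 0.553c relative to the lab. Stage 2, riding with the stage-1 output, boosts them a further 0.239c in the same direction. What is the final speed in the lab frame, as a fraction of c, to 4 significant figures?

Compose boost 2: (0.239 + 0.553)/(1 + 0.239×0.553) = 0.7920/1.13217 = 0.6995

u ≈ 0.6995c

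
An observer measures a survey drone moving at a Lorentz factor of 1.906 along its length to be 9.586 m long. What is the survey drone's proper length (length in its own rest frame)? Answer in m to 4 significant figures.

L₀ ≈ 18.27 m

γ = 1.906 (given)
L₀ = γL = 1.906 × 9.586 = 18.27 m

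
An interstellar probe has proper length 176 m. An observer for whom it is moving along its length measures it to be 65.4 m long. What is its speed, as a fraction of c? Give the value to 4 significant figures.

γ = L₀/L = 176/65.4 = 2.69113
β = √(1 − 1/γ²) = 0.9284

β ≈ 0.9284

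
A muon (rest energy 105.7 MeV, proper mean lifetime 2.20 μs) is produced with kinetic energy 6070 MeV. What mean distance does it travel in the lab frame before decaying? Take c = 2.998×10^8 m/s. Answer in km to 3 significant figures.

d ≈ 38.5 km

γ = 1 + K/(m₀c²) = 1 + 6070/105.7 = 58.427
β = √(1 − 1/γ²) = 0.99985
Dilated lifetime: γτ₀ = 58.427 × 2.20 μs = 128.54 μs
d = βc·γτ₀ = 0.99985 × (2.998×10^8 m/s) × 0.00012854 s = 38.5 km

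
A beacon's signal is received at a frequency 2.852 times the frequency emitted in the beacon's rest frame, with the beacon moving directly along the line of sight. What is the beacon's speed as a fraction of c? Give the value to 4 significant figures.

f_obs/f_src = √((1+β)/(1−β)) = 2.852  ⇒  (1+β)/(1−β) = 8.13390
β = |1 − D²|/(1 + D²) = |1 − 8.13390|/(1 + 8.13390) = 0.7810

β ≈ 0.7810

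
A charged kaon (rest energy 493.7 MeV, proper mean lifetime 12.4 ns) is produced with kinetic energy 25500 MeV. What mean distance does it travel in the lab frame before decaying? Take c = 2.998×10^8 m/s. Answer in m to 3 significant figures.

d ≈ 196 m

γ = 1 + K/(m₀c²) = 1 + 25500/493.7 = 52.651
β = √(1 − 1/γ²) = 0.99982
Dilated lifetime: γτ₀ = 52.651 × 12.4 ns = 652.87 ns
d = βc·γτ₀ = 0.99982 × (2.998×10^8 m/s) × 6.5287×10^-7 s = 196 m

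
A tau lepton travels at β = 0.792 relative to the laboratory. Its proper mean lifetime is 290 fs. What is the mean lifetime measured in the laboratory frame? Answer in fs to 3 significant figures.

Δt ≈ 475 fs

γ = 1/√(1 − 0.792²) = 1.6379
Time dilation: Δt = γτ₀ = 1.6379 × 290 fs = 475 fs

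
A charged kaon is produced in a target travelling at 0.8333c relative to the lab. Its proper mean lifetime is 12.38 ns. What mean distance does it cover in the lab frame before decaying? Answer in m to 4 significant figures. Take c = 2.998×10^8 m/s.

d ≈ 5.595 m

γ = 1/√(1 − 0.8333²) = 1.80890
Dilated lifetime: Δt = γτ₀ = 1.80890 × 12.38 ns = 22.3942 ns
d = vΔt = 0.8333c × 22.3942 ns = 2.49823×10^8 m/s × 2.23942×10^-8 s = 5.595 m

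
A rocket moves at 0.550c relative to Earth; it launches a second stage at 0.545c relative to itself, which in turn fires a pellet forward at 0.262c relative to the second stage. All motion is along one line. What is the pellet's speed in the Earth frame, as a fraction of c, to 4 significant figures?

Compose boost 2: (0.545 + 0.550)/(1 + 0.545×0.550) = 1.095/1.29975 = 0.842470
Compose boost 3: (0.262 + 0.842470)/(1 + 0.262×0.842470) = 1.10447/1.22073 = 0.9048

u ≈ 0.9048c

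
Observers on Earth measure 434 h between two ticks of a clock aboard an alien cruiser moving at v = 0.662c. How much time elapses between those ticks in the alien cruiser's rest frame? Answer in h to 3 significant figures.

τ₀ ≈ 325 h

γ = 1/√(1 − 0.662²) = 1.3342
Proper time: τ₀ = Δt/γ = 434/1.3342 = 325 h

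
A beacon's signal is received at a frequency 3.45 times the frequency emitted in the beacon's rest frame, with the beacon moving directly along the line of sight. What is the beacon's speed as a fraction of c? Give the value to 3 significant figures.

β ≈ 0.845

f_obs/f_src = √((1+β)/(1−β)) = 3.45  ⇒  (1+β)/(1−β) = 11.903
β = |1 − D²|/(1 + D²) = |1 − 11.903|/(1 + 11.903) = 0.845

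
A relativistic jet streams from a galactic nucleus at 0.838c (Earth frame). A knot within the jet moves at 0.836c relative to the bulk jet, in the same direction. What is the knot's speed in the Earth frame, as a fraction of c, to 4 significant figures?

Relativistic velocity addition: u = (u' + v)/(1 + u'v/c²)
= (0.836 + 0.838)/(1 + 0.836×0.838) = 1.674/1.70057 = 0.9844

u ≈ 0.9844c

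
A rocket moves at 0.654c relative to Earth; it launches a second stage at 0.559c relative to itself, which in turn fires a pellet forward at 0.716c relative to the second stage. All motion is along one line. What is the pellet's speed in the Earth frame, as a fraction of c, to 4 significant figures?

Compose boost 2: (0.559 + 0.654)/(1 + 0.559×0.654) = 1.213/1.36559 = 0.888263
Compose boost 3: (0.716 + 0.888263)/(1 + 0.716×0.888263) = 1.60426/1.63600 = 0.9806

u ≈ 0.9806c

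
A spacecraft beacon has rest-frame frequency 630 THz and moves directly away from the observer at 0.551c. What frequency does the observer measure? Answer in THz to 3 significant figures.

Relativistic Doppler: f_obs = f_src √((1−β)/(1+β))
= 630 × √(0.44900/1.5510) = 630 × 0.53804 = 339 THz

f_obs ≈ 339 THz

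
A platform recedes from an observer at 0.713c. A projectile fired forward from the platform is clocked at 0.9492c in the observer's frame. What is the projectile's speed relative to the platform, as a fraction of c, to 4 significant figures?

u' ≈ 0.7308c

Inverse velocity addition: u' = (u − v)/(1 − uv/c²)
= (0.9492 − 0.713)/(1 − 0.9492×0.713) = 0.2362/0.323220 = 0.7308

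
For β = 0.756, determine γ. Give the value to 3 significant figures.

γ = 1/√(1 − β²) = 1/√(1 − 0.756²) = 1/√(0.42846) = 1.53

γ ≈ 1.53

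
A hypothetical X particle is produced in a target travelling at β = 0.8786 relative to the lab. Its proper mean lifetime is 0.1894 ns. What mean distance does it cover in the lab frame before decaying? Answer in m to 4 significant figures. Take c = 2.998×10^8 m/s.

γ = 1/√(1 − 0.8786²) = 2.09398
Dilated lifetime: Δt = γτ₀ = 2.09398 × 0.1894 ns = 0.396601 ns
d = vΔt = 0.8786c × 0.396601 ns = 2.63404×10^8 m/s × 3.96601×10^-10 s = 0.1045 m

d ≈ 0.1045 m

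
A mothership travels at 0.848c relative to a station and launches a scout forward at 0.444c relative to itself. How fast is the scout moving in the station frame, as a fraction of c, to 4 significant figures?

u ≈ 0.9386c

Compose boost 2: (0.444 + 0.848)/(1 + 0.444×0.848) = 1.292/1.37651 = 0.9386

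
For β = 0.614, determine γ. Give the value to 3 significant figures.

γ = 1/√(1 − β²) = 1/√(1 − 0.614²) = 1/√(0.62300) = 1.27

γ ≈ 1.27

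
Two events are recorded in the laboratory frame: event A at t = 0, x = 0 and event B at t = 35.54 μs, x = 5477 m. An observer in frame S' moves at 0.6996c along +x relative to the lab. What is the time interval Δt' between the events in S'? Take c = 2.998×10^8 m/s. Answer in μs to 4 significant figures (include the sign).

Δt' ≈ 31.85 μs

γ = 1/√(1 − 0.6996²) = 1.39951
Δt' = γ(Δt − vΔx/c²) = 1.39951 × (35.54 μs − 0.6996×5477 m / (2.998×10^8 m/s))
= 1.39951 × (22.7591 μs) = 31.85 μs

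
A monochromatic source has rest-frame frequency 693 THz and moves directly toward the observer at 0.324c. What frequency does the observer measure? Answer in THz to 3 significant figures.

Relativistic Doppler: f_obs = f_src √((1+β)/(1−β))
= 693 × √(1.3240/0.67600) = 693 × 1.3995 = 970 THz

f_obs ≈ 970 THz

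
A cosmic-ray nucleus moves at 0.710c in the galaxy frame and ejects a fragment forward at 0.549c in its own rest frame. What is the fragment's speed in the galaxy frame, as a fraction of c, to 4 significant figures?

Compose boost 2: (0.549 + 0.710)/(1 + 0.549×0.710) = 1.259/1.38979 = 0.9059

u ≈ 0.9059c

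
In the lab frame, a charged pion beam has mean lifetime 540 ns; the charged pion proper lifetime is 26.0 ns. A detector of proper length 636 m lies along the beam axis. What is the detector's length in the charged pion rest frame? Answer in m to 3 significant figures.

Time dilation ⇒ γ = Δt/τ₀ = 540/26.0 = 20.769
Length contraction: L = L₀/γ = 636/20.769 = 30.6 m

L ≈ 30.6 m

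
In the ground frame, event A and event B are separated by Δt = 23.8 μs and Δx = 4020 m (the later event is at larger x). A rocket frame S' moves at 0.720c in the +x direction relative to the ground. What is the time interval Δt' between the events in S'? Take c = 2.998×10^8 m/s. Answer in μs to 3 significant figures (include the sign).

Δt' ≈ 20.4 μs

γ = 1/√(1 − 0.720²) = 1.4410
Δt' = γ(Δt − vΔx/c²) = 1.4410 × (23.8 μs − 0.720×4020 m / (2.998×10^8 m/s))
= 1.4410 × (14.146 μs) = 20.4 μs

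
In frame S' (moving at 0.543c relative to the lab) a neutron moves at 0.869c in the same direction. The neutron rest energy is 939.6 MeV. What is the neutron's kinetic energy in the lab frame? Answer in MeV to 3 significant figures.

u_lab = (0.869 + 0.543)/(1 + 0.869×0.543) = 0.959326
γ = 1/√(1 − 0.959326²) = 3.5423
K = (γ − 1)m₀c² = (3.5423 − 1) × 939.6 = 2.5423 × 939.6 = 2390 MeV

K ≈ 2390 MeV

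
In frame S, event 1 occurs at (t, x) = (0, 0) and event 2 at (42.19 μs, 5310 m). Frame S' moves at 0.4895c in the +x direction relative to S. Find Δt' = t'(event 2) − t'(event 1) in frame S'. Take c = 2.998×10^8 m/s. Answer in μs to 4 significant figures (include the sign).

γ = 1/√(1 − 0.4895²) = 1.14678
Δt' = γ(Δt − vΔx/c²) = 1.14678 × (42.19 μs − 0.4895×5310 m / (2.998×10^8 m/s))
= 1.14678 × (33.5201 μs) = 38.44 μs

Δt' ≈ 38.44 μs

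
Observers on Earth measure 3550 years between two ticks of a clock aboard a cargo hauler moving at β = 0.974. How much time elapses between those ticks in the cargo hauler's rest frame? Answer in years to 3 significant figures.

γ = 1/√(1 − 0.974²) = 4.4141
Proper time: τ₀ = Δt/γ = 3550/4.4141 = 804 years

τ₀ ≈ 804 years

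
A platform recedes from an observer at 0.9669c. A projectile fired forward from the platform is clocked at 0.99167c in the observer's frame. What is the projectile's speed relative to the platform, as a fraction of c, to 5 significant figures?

Inverse velocity addition: u' = (u − v)/(1 − uv/c²)
= (0.99167 − 0.9669)/(1 − 0.99167×0.9669) = 0.024770/0.04115428 = 0.60188

u' ≈ 0.60188c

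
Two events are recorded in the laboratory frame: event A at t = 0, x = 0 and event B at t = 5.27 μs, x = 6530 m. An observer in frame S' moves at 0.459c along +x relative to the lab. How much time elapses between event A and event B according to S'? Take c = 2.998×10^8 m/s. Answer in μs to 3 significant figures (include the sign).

Δt' ≈ -5.32 μs

γ = 1/√(1 − 0.459²) = 1.1256
Δt' = γ(Δt − vΔx/c²) = 1.1256 × (5.27 μs − 0.459×6530 m / (2.998×10^8 m/s))
= 1.1256 × (-4.7276 μs) = -5.32 μs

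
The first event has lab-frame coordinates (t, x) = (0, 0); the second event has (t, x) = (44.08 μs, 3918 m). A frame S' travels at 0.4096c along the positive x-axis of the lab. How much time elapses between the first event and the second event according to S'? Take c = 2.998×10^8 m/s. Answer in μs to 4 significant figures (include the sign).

Δt' ≈ 42.45 μs

γ = 1/√(1 − 0.4096²) = 1.09617
Δt' = γ(Δt − vΔx/c²) = 1.09617 × (44.08 μs − 0.4096×3918 m / (2.998×10^8 m/s))
= 1.09617 × (38.7271 μs) = 42.45 μs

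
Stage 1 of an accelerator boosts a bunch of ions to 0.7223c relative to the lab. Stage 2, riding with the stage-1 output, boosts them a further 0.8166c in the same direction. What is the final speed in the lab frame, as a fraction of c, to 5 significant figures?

Compose boost 2: (0.8166 + 0.7223)/(1 + 0.8166×0.7223) = 1.5389/1.589830 = 0.96797

u ≈ 0.96797c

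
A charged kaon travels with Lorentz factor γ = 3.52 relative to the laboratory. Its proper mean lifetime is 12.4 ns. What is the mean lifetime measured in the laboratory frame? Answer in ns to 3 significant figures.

γ = 3.52 (given)
Time dilation: Δt = γτ₀ = 3.52 × 12.4 ns = 43.6 ns

Δt ≈ 43.6 ns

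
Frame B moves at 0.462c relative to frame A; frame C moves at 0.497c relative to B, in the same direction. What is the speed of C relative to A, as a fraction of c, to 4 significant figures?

u ≈ 0.7799c

Compose boost 2: (0.497 + 0.462)/(1 + 0.497×0.462) = 0.9590/1.22961 = 0.7799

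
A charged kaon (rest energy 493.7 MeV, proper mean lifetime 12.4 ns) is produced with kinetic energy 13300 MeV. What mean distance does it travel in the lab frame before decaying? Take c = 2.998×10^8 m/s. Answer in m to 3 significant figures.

γ = 1 + K/(m₀c²) = 1 + 13300/493.7 = 27.939
β = √(1 − 1/γ²) = 0.99936
Dilated lifetime: γτ₀ = 27.939 × 12.4 ns = 346.45 ns
d = βc·γτ₀ = 0.99936 × (2.998×10^8 m/s) × 3.4645×10^-7 s = 104 m

d ≈ 104 m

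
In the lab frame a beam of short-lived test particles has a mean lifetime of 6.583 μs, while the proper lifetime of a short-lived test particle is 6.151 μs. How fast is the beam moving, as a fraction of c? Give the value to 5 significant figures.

γ = Δt/τ₀ = 6.583/6.151 = 1.070232
β = √(1 − 1/γ²) = √(1 − 1/1.070232²) = 0.35629

β ≈ 0.35629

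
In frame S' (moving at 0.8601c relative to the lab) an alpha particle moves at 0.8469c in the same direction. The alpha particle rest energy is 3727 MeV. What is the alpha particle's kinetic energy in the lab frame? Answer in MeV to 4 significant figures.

K ≈ 20020 MeV

u_lab = (0.8469 + 0.8601)/(1 + 0.8469×0.8601) = 0.9876079
γ = 1/√(1 − 0.9876079²) = 6.37181
K = (γ − 1)m₀c² = (6.37181 − 1) × 3727 = 5.37181 × 3727 = 20020 MeV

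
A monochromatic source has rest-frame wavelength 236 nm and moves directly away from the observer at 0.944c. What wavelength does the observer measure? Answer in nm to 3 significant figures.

λ_obs ≈ 1390 nm

Relativistic Doppler: λ_obs = λ_src √((1+β)/(1−β))
= 236 × √(1.9440/0.056000) = 236 × 5.8919 = 1390 nm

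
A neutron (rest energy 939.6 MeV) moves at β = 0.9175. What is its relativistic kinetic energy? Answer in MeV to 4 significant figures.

K ≈ 1423 MeV

γ = 1/√(1 − 0.9175²) = 2.51423
K = (γ − 1)m₀c² = (2.51423 − 1) × 939.6 MeV = 1.51423 × 939.6 MeV = 1423 MeV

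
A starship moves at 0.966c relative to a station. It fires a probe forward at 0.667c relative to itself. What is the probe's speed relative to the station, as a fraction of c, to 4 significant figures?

u ≈ 0.9931c

Relativistic velocity addition: u = (u' + v)/(1 + u'v/c²)
= (0.667 + 0.966)/(1 + 0.667×0.966) = 1.633/1.64432 = 0.9931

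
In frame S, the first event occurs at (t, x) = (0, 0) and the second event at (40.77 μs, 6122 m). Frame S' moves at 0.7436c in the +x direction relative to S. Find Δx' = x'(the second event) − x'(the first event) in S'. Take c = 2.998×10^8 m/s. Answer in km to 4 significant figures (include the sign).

Δx' ≈ -4.437 km

γ = 1/√(1 − 0.7436²) = 1.49561
Δx' = γ(Δx − vΔt) = 1.49561 × (6122 m − 0.7436×(2.998×10^8 m/s)×40.77×10^-6 s)
= 1.49561 × (-2966.91 m) = -4.437 km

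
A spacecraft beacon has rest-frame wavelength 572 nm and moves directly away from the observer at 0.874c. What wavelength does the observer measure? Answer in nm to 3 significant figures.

Relativistic Doppler: λ_obs = λ_src √((1+β)/(1−β))
= 572 × √(1.8740/0.12600) = 572 × 3.8566 = 2210 nm

λ_obs ≈ 2210 nm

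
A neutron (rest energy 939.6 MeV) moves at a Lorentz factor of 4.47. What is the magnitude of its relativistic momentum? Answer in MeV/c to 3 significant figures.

p ≈ 4090 MeV/c

β = √(1 − 1/γ²) = √(1 − 1/4.47²) = 0.97465
p = γβm₀c = 4.47 × 0.97465 × 939.6 MeV/c = 4090 MeV/c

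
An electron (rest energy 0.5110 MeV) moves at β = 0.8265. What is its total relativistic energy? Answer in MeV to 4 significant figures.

γ = 1/√(1 − 0.8265²) = 1.77640
E = γm₀c² = 1.77640 × 0.5110 MeV = 0.9077 MeV

E ≈ 0.9077 MeV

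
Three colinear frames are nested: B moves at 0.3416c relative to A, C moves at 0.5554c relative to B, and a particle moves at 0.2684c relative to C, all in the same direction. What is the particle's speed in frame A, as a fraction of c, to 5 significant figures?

Compose boost 2: (0.5554 + 0.3416)/(1 + 0.5554×0.3416) = 0.89700/1.189725 = 0.7539560
Compose boost 3: (0.2684 + 0.7539560)/(1 + 0.2684×0.7539560) = 1.022356/1.202362 = 0.85029

u ≈ 0.85029c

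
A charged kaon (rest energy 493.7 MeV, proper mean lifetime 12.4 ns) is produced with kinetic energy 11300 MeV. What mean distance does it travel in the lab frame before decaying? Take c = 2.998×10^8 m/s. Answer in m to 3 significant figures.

d ≈ 88.7 m

γ = 1 + K/(m₀c²) = 1 + 11300/493.7 = 23.888
β = √(1 − 1/γ²) = 0.99912
Dilated lifetime: γτ₀ = 23.888 × 12.4 ns = 296.22 ns
d = βc·γτ₀ = 0.99912 × (2.998×10^8 m/s) × 2.9622×10^-7 s = 88.7 m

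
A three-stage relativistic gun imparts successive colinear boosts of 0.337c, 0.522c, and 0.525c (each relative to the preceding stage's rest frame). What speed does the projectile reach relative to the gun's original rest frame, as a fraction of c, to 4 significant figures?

Compose boost 2: (0.522 + 0.337)/(1 + 0.522×0.337) = 0.8590/1.17591 = 0.730496
Compose boost 3: (0.525 + 0.730496)/(1 + 0.525×0.730496) = 1.25550/1.38351 = 0.9075

u ≈ 0.9075c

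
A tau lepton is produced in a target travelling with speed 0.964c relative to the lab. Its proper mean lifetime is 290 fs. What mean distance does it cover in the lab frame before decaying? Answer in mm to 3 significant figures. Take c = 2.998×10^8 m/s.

γ = 1/√(1 − 0.964²) = 3.7608
Dilated lifetime: Δt = γτ₀ = 3.7608 × 290 fs = 1090.6 fs
d = vΔt = 0.964c × 1090.6 fs = 2.8901×10^8 m/s × 1.0906×10^-12 s = 0.315 mm

d ≈ 0.315 mm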